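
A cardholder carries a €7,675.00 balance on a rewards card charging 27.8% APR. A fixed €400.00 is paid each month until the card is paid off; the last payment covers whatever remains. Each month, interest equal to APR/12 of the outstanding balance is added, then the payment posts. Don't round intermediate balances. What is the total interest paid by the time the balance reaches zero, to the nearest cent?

€2,594.03

Monthly rate r = 27.8%/12 = 2.31667% = 0.0231667.
Payoff takes n = ⌈−ln(1 − rB₀/P)/ln(1+r)⌉ = ⌈25.670⌉ = 26 payments; the last is €269.03.
Total paid = 25·€400.00 + €269.03 = €10,269.03.
Total interest = total paid − principal = €10,269.03 − €7,675.00 = €2,594.03.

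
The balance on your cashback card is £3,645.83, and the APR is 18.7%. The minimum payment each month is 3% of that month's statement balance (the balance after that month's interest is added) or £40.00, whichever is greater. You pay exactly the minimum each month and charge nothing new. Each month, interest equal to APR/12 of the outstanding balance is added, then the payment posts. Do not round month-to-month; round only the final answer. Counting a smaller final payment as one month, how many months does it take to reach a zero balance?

115 months

Monthly rate r = 18.7%/12 = 1.55833% = 0.0155833.
While 3% of the post-interest balance exceeds £40.00, each month B ← (B·(1+r))·(1 − 0.03), i.e. B shrinks by the factor (1+r)·0.97 = 0.98512.
This holds for months 1–69. Entering month 70 the balance is £1,295.45; 3% of the post-interest balance is now below £40.00, so the flat £40.00 minimum applies from here.
From month 70 a fixed £40.00 at rate r clears £1,295.45 in 46 more payments. Total: 69 + 46 = 115 months.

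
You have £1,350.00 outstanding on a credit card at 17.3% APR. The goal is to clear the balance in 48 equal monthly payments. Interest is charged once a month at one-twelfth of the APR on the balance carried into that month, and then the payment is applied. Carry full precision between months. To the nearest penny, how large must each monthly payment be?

£39.16

Monthly rate r = 17.3%/12 = 1.44167% = 0.0144167.
Level-payment amortization: P = B₀·r / (1 − (1+r)^(−n)) = 1350.00·0.0144167 / (1 − 1.01442^(−48)).
Denominator 1 − (1+r)^(−48) = 0.496946757.
P = 19.4625 / 0.496946757 ≈ 39.16.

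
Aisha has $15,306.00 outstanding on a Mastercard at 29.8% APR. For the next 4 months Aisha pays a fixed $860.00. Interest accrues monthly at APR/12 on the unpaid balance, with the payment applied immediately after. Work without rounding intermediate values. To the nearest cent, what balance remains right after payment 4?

Monthly rate r = 29.8%/12 = 2.48333% = 0.0248333.
Each month: B ← B·(1+r) − $860.00.
Month 1: interest $380.10; balance after payment $14,826.10.
Month 2: interest $368.18; balance after payment $14,334.28.
Month 3: interest $355.97; balance after payment $13,830.25.
Month 4: interest $343.45; balance after payment $13,313.70.

$13,313.70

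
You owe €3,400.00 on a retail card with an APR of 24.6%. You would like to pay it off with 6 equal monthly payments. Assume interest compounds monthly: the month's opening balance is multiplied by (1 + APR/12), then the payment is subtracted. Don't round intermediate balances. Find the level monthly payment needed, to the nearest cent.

€608.01

Monthly rate r = 24.6%/12 = 2.05% = 0.0205.
Level-payment amortization: P = B₀·r / (1 − (1+r)^(−n)) = 3400.00·0.0205 / (1 − 1.0205^(−6)).
Denominator 1 − (1+r)^(−6) = 0.114635823.
P = 69.7 / 0.114635823 ≈ 608.01.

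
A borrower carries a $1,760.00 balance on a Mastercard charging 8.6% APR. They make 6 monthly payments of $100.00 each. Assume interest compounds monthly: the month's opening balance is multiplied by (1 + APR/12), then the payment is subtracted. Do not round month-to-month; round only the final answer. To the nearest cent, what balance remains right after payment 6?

Monthly rate r = 8.6%/12 = 0.716667% = 0.00716667.
Each month: B ← B·(1+r) − $100.00.
Month 1: interest $12.61; balance after payment $1,672.61.
Month 2: interest $11.99; balance after payment $1,584.60.
Month 3: interest $11.36; balance after payment $1,495.96.
Month 4: interest $10.72; balance after payment $1,406.68.
Month 5: interest $10.08; balance after payment $1,316.76.
Month 6: interest $9.44; balance after payment $1,226.20.

$1,226.20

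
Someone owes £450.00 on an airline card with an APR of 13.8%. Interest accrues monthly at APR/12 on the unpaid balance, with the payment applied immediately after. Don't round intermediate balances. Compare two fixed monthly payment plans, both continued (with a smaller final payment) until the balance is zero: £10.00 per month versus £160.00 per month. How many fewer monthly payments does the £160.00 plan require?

Monthly rate r = 13.8%/12 = 1.15% = 0.0115.
At £10.00/mo: n = ⌈−ln(1 − rB₀/P)/ln(1+r)⌉ = 64 payments (last £7.36); total interest = total paid − £450.00 = £187.36.
At £160.00/mo: 3 payments (last £140.16); total interest £10.16.
Payments saved = 64 − 3 = 61.

61 fewer payments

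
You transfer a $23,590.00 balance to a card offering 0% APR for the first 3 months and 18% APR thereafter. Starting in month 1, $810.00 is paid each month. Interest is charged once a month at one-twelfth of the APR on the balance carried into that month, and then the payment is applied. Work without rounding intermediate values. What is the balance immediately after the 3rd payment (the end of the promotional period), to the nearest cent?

Promo months 1–3 at r₀ = 0%/12 = 0; months 4+ at r₁ = 18%/12 = 0.015.
After month 3 (no interest yet): B = $23,590.00 − 3·$810.00 = $21,160.00.

$21,160.00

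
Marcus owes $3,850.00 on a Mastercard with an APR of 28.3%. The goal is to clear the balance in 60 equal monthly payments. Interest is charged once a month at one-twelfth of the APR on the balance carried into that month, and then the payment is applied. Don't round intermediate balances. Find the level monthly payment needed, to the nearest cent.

Monthly rate r = 28.3%/12 = 2.35833% = 0.0235833.
Level-payment amortization: P = B₀·r / (1 − (1+r)^(−n)) = 3850.00·0.0235833 / (1 − 1.02358^(−60)).
Denominator 1 − (1+r)^(−60) = 0.753050784.
P = 90.7958 / 0.753050784 ≈ 120.57.

$120.57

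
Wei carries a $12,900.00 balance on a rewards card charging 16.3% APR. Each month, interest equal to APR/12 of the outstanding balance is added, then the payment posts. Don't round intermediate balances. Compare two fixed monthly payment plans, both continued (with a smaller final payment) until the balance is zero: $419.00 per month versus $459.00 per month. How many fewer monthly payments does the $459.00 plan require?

Monthly rate r = 16.3%/12 = 1.35833% = 0.0135833.
At $419.00/mo: n = ⌈−ln(1 − rB₀/P)/ln(1+r)⌉ = 41 payments (last $60.88); total interest = total paid − $12,900.00 = $3,920.88.
At $459.00/mo: 36 payments (last $295.05); total interest $3,460.05.
Payments saved = 41 − 36 = 5.

5 fewer payments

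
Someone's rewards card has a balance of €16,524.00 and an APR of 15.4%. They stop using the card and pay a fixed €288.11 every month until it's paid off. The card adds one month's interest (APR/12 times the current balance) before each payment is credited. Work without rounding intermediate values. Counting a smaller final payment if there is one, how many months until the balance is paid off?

105 payments

Monthly rate r = 15.4%/12 = 1.28333% = 0.0128333.
Recurrence: B ← B·(1+r) − €288.11.
Month 1: interest €212.06; balance after payment €16,447.95.
Month 2: interest €211.08; balance after payment €16,370.92.
Closed form: n = −ln(1 − rB₀/P)/ln(1+r) = −ln(0.26397)/ln(1.01283) ≈ 104.451, so the balance reaches zero during payment 105.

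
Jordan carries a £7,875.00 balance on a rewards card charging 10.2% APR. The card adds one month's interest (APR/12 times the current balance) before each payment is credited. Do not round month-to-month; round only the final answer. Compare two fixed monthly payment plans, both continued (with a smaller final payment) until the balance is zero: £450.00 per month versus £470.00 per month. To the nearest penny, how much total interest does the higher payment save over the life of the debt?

Monthly rate r = 10.2%/12 = 0.85% = 0.0085.
At £450.00/mo: n = ⌈−ln(1 − rB₀/P)/ln(1+r)⌉ = 20 payments (last £12.38); total interest = total paid − £7,875.00 = £687.38.
At £470.00/mo: 19 payments (last £71.76); total interest £656.76.
Interest saved = £687.38 − £656.76 = £30.62.

£30.62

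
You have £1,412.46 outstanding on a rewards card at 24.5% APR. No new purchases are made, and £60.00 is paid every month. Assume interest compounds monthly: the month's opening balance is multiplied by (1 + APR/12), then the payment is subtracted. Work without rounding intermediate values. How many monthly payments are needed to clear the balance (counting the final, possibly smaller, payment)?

Monthly rate r = 24.5%/12 = 2.04167% = 0.0204167.
Recurrence: B ← B·(1+r) − £60.00.
Month 1: interest £28.84; balance after payment £1,381.30.
Month 2: interest £28.20; balance after payment £1,349.50.
Closed form: n = −ln(1 − rB₀/P)/ln(1+r) = −ln(0.51937)/ln(1.02042) ≈ 32.415, so the balance reaches zero during payment 33.

33 months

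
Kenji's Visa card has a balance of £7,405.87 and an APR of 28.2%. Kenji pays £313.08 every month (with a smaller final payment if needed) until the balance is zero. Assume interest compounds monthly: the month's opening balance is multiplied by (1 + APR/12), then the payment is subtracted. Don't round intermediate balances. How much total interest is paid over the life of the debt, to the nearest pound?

Monthly rate r = 28.2%/12 = 2.35% = 0.0235.
Payoff takes n = ⌈−ln(1 − rB₀/P)/ln(1+r)⌉ = ⌈34.944⌉ = 35 payments; the last is £295.72.
Total paid = 34·£313.08 + £295.72 = £10,940.44.
Total interest = total paid − principal = £10,940.44 − £7,405.87 = £3,534.57.

£3,535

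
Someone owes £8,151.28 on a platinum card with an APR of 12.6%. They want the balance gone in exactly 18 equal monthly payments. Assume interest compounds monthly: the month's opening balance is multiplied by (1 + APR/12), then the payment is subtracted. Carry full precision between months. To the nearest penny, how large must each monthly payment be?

Monthly rate r = 12.6%/12 = 1.05% = 0.0105.
Level-payment amortization: P = B₀·r / (1 − (1+r)^(−n)) = 8151.28·0.0105 / (1 − 1.0105^(−18)).
Denominator 1 − (1+r)^(−18) = 0.171397425.
P = 85.5884 / 0.171397425 ≈ 499.36.

£499.36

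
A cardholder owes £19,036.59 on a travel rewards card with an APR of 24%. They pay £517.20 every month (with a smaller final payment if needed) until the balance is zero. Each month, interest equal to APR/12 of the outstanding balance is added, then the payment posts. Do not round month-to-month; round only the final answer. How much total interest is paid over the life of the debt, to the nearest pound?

£15,762

Monthly rate r = 24%/12 = 2% = 0.02.
Payoff takes n = ⌈−ln(1 − rB₀/P)/ln(1+r)⌉ = ⌈67.281⌉ = 68 payments; the last is £146.30.
Total paid = 67·£517.20 + £146.30 = £34,798.70.
Total interest = total paid − principal = £34,798.70 − £19,036.59 = £15,762.11.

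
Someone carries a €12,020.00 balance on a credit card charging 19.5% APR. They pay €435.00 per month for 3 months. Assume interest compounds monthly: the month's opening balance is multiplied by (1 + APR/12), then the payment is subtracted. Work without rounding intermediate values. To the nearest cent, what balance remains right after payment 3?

€11,289.23

Monthly rate r = 19.5%/12 = 1.625% = 0.01625.
Each month: B ← B·(1+r) − €435.00.
Month 1: interest €195.33; balance after payment €11,780.33.
Month 2: interest €191.43; balance after payment €11,536.76.
Month 3: interest €187.47; balance after payment €11,289.23.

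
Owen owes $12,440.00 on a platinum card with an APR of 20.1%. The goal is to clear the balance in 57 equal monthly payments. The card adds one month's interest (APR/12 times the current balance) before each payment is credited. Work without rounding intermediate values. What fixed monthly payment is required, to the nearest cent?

$340.45

Monthly rate r = 20.1%/12 = 1.675% = 0.01675.
Level-payment amortization: P = B₀·r / (1 − (1+r)^(−n)) = 12440.00·0.01675 / (1 − 1.01675^(−57)).
Denominator 1 − (1+r)^(−57) = 0.612035776.
P = 208.37 / 0.612035776 ≈ 340.45.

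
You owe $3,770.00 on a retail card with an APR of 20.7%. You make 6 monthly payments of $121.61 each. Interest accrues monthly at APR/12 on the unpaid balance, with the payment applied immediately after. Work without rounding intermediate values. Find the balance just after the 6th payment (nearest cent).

Monthly rate r = 20.7%/12 = 1.725% = 0.01725.
Each month: B ← B·(1+r) − $121.61.
Month 1: interest $65.03; balance after payment $3,713.42.
Month 2: interest $64.06; balance after payment $3,655.87.
Month 3: interest $63.06; balance after payment $3,597.32.
Month 4: interest $62.05; balance after payment $3,537.77.
Month 5: interest $61.03; balance after payment $3,477.18.
Month 6: interest $59.98; balance after payment $3,415.55.

$3,415.55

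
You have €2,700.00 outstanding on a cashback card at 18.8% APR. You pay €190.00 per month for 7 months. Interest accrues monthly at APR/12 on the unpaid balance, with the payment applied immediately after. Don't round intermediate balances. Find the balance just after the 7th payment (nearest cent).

€1,616.22

Monthly rate r = 18.8%/12 = 1.56667% = 0.0156667.
Each month: B ← B·(1+r) − €190.00.
Month 1: interest €42.30; balance after payment €2,552.30.
Month 2: interest €39.99; balance after payment €2,402.29.
Month 3: interest €37.64; balance after payment €2,249.92.
Month 4: interest €35.25; balance after payment €2,095.17.
Month 5: interest €32.82; balance after payment €1,937.99.
Month 6: interest €30.36; balance after payment €1,778.36.
Month 7: interest €27.86; balance after payment €1,616.22.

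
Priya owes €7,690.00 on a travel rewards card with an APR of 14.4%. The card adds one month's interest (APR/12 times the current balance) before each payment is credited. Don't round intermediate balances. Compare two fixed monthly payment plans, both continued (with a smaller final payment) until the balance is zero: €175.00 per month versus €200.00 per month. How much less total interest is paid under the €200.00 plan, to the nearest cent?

€618.32

Monthly rate r = 14.4%/12 = 1.2% = 0.012.
At €175.00/mo: n = ⌈−ln(1 − rB₀/P)/ln(1+r)⌉ = 63 payments (last €143.24); total interest = total paid − €7,690.00 = €3,303.24.
At €200.00/mo: 52 payments (last €174.92); total interest €2,684.92.
Interest saved = €3,303.24 − €2,684.92 = €618.32.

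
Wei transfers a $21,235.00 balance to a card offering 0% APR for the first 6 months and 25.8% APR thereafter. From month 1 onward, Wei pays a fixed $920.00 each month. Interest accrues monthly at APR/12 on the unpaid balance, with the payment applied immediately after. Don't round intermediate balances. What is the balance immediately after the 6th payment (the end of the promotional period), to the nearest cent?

Promo months 1–6 at r₀ = 0%/12 = 0; months 7+ at r₁ = 25.8%/12 = 0.0215.
After month 6 (no interest yet): B = $21,235.00 − 6·$920.00 = $15,715.00.

$15,715.00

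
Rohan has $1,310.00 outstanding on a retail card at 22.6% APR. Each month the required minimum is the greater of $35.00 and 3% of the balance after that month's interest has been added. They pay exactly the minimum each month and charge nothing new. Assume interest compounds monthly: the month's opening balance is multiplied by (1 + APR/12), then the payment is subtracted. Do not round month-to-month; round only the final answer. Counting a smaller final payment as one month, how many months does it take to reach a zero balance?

63 months

Monthly rate r = 22.6%/12 = 1.88333% = 0.0188333.
While 3% of the post-interest balance exceeds $35.00, each month B ← (B·(1+r))·(1 − 0.03), i.e. B shrinks by the factor (1+r)·0.97 = 0.98827.
This holds for months 1–12. Entering month 13 the balance is $1,137.02; 3% of the post-interest balance is now below $35.00, so the flat $35.00 minimum applies from here.
From month 13 a fixed $35.00 at rate r clears $1,137.02 in 51 more payments. Total: 12 + 51 = 63 months.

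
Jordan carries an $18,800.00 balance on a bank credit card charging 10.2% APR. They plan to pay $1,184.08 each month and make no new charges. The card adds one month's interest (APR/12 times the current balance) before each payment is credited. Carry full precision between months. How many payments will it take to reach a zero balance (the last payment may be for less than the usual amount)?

Monthly rate r = 10.2%/12 = 0.85% = 0.0085.
Recurrence: B ← B·(1+r) − $1,184.08.
Month 1: interest $159.80; balance after payment $17,775.72.
Month 2: interest $151.09; balance after payment $16,742.73.
Closed form: n = −ln(1 − rB₀/P)/ln(1+r) = −ln(0.86504)/ln(1.0085) ≈ 17.128, so the balance reaches zero during payment 18.

18 months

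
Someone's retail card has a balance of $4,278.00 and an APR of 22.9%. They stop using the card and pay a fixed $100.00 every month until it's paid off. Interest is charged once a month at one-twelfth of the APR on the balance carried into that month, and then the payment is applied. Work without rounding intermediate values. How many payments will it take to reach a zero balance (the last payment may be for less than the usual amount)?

Monthly rate r = 22.9%/12 = 1.90833% = 0.0190833.
Recurrence: B ← B·(1+r) − $100.00.
Month 1: interest $81.64; balance after payment $4,259.64.
Month 2: interest $81.29; balance after payment $4,240.93.
Closed form: n = −ln(1 − rB₀/P)/ln(1+r) = −ln(0.18362)/ln(1.01908) ≈ 89.661, so the balance reaches zero during payment 90.

90 payments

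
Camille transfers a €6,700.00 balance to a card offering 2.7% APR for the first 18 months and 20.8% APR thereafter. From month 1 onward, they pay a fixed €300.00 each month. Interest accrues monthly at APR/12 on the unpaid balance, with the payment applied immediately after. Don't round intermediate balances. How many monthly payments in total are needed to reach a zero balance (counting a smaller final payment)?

24 payments

Promo months 1–18 at r₀ = 2.7%/12 = 0.00225; months 19+ at r₁ = 20.8%/12 = 0.0173333.
After month 18: iterate B ← B·(1+r₀) − €300.00 for 18 months → €1,472.08.
Then at r₁ with €300.00/mo: n₂ = −ln(1 − r₁·B/P)/ln(1+r₁) ≈ 5.17 → 6 more payments.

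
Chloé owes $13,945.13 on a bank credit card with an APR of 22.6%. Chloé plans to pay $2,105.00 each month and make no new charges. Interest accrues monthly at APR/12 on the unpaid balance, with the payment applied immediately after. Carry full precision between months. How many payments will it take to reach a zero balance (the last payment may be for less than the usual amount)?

Monthly rate r = 22.6%/12 = 1.88333% = 0.0188333.
Recurrence: B ← B·(1+r) − $2,105.00.
Month 1: interest $262.63; balance after payment $12,102.76.
Month 2: interest $227.94; balance after payment $10,225.70.
Closed form: n = −ln(1 − rB₀/P)/ln(1+r) = −ln(0.87523)/ln(1.01883) ≈ 7.142, so the balance reaches zero during payment 8.

8 months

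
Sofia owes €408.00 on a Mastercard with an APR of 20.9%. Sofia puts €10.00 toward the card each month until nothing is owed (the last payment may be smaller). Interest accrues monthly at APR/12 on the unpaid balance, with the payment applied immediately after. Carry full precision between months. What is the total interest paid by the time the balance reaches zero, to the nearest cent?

€310.13

Monthly rate r = 20.9%/12 = 1.74167% = 0.0174167.
Payoff takes n = ⌈−ln(1 − rB₀/P)/ln(1+r)⌉ = ⌈71.811⌉ = 72 payments; the last is €8.13.
Total paid = 71·€10.00 + €8.13 = €718.13.
Total interest = total paid − principal = €718.13 − €408.00 = €310.13.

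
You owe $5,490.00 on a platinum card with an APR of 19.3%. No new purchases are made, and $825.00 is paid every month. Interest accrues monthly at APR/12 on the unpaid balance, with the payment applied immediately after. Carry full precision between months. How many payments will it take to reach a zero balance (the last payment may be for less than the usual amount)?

Monthly rate r = 19.3%/12 = 1.60833% = 0.0160833.
Recurrence: B ← B·(1+r) − $825.00.
Month 1: interest $88.30; balance after payment $4,753.30.
Month 2: interest $76.45; balance after payment $4,004.75.
Closed form: n = −ln(1 − rB₀/P)/ln(1+r) = −ln(0.89297)/ln(1.01608) ≈ 7.095, so the balance reaches zero during payment 8.

8 payments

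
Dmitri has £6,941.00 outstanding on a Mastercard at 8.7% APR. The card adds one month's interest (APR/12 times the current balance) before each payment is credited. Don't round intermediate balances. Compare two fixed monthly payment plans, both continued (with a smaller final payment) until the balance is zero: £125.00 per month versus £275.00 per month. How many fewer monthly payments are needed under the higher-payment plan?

44 fewer payments

Monthly rate r = 8.7%/12 = 0.725% = 0.00725.
At £125.00/mo: n = ⌈−ln(1 − rB₀/P)/ln(1+r)⌉ = 72 payments (last £38.83); total interest = total paid − £6,941.00 = £1,972.83.
At £275.00/mo: 28 payments (last £268.79); total interest £752.79.
Payments saved = 72 − 28 = 44.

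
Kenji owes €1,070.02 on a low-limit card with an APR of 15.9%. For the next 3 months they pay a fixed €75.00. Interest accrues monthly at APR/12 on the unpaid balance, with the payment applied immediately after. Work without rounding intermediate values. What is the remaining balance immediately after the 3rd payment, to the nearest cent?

Monthly rate r = 15.9%/12 = 1.325% = 0.01325.
Each month: B ← B·(1+r) − €75.00.
Month 1: interest €14.18; balance after payment €1,009.20.
Month 2: interest €13.37; balance after payment €947.57.
Month 3: interest €12.56; balance after payment €885.12.

€885.12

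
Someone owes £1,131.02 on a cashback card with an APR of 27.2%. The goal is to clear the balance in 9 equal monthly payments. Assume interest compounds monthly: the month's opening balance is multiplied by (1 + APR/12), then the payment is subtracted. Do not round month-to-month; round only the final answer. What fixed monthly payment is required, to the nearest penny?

£140.34

Monthly rate r = 27.2%/12 = 2.26667% = 0.0226667.
Level-payment amortization: P = B₀·r / (1 − (1+r)^(−n)) = 1131.02·0.0226667 / (1 − 1.02267^(−9)).
Denominator 1 − (1+r)^(−9) = 0.182678177.
P = 25.6365 / 0.182678177 ≈ 140.34.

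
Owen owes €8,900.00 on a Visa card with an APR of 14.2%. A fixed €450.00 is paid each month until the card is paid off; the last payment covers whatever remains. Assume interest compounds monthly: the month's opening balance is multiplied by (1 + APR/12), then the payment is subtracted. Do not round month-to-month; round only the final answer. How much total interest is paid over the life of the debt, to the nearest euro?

Monthly rate r = 14.2%/12 = 1.18333% = 0.0118333.
Payoff takes n = ⌈−ln(1 − rB₀/P)/ln(1+r)⌉ = ⌈22.664⌉ = 23 payments; the last is €299.59.
Total paid = 22·€450.00 + €299.59 = €10,199.59.
Total interest = total paid − principal = €10,199.59 − €8,900.00 = €1,299.59.

€1,300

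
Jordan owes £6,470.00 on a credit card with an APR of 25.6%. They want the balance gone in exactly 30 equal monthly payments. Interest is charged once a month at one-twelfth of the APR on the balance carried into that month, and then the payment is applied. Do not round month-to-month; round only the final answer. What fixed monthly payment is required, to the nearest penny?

£294.21

Monthly rate r = 25.6%/12 = 2.13333% = 0.0213333.
Level-payment amortization: P = B₀·r / (1 − (1+r)^(−n)) = 6470.00·0.0213333 / (1 − 1.02133^(−30)).
Denominator 1 − (1+r)^(−30) = 0.469146344.
P = 138.027 / 0.469146344 ≈ 294.21.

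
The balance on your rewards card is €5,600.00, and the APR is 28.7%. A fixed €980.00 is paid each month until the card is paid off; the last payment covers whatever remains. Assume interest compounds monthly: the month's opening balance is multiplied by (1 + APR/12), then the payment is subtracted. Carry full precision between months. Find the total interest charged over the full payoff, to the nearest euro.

Monthly rate r = 28.7%/12 = 2.39167% = 0.0239167.
Payoff takes n = ⌈−ln(1 − rB₀/P)/ln(1+r)⌉ = ⌈6.218⌉ = 7 payments; the last is €215.25.
Total paid = 6·€980.00 + €215.25 = €6,095.25.
Total interest = total paid − principal = €6,095.25 − €5,600.00 = €495.25.

€495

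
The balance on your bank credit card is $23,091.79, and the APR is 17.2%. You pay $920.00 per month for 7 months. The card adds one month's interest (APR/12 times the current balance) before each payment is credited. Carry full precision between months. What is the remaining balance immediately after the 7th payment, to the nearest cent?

Monthly rate r = 17.2%/12 = 1.43333% = 0.0143333.
Each month: B ← B·(1+r) − $920.00.
Month 1: interest $330.98; balance after payment $22,502.77.
Month 2: interest $322.54; balance after payment $21,905.31.
Month 3: interest $313.98; balance after payment $21,299.29.
Month 4: interest $305.29; balance after payment $20,684.58.
Month 5: interest $296.48; balance after payment $20,061.06.
Month 6: interest $287.54; balance after payment $19,428.60.
Month 7: interest $278.48; balance after payment $18,787.08.

$18,787.08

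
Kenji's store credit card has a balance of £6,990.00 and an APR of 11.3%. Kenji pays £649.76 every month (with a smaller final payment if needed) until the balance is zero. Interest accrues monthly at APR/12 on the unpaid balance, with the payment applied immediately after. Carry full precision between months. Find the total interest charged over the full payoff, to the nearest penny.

Monthly rate r = 11.3%/12 = 0.941667% = 0.00941667.
Payoff takes n = ⌈−ln(1 − rB₀/P)/ln(1+r)⌉ = ⌈11.396⌉ = 12 payments; the last is £257.96.
Total paid = 11·£649.76 + £257.96 = £7,405.32.
Total interest = total paid − principal = £7,405.32 − £6,990.00 = £415.32.

£415.32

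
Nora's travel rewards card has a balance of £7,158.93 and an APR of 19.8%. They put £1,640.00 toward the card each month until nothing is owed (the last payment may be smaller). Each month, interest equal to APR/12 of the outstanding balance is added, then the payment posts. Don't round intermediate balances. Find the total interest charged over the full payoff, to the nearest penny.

Monthly rate r = 19.8%/12 = 1.65% = 0.0165.
Payoff takes n = ⌈−ln(1 − rB₀/P)/ln(1+r)⌉ = ⌈4.568⌉ = 5 payments; the last is £934.25.
Total paid = 4·£1,640.00 + £934.25 = £7,494.25.
Total interest = total paid − principal = £7,494.25 − £7,158.93 = £335.32.

£335.32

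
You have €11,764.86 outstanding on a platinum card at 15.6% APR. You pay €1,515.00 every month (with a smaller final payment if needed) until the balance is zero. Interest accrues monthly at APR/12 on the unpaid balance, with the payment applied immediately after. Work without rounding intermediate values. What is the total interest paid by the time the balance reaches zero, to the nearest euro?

Monthly rate r = 15.6%/12 = 1.3% = 0.013.
Payoff takes n = ⌈−ln(1 − rB₀/P)/ln(1+r)⌉ = ⌈8.239⌉ = 9 payments; the last is €364.19.
Total paid = 8·€1,515.00 + €364.19 = €12,484.19.
Total interest = total paid − principal = €12,484.19 − €11,764.86 = €719.33.

€719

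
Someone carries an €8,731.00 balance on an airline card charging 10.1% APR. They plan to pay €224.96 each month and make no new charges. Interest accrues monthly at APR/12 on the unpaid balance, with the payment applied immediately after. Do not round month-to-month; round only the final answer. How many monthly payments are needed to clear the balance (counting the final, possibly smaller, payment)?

Monthly rate r = 10.1%/12 = 0.841667% = 0.00841667.
Recurrence: B ← B·(1+r) − €224.96.
Month 1: interest €73.49; balance after payment €8,579.53.
Month 2: interest €72.21; balance after payment €8,426.78.
Closed form: n = −ln(1 − rB₀/P)/ln(1+r) = −ln(0.67334)/ln(1.00842) ≈ 47.189, so the balance reaches zero during payment 48.

48 payments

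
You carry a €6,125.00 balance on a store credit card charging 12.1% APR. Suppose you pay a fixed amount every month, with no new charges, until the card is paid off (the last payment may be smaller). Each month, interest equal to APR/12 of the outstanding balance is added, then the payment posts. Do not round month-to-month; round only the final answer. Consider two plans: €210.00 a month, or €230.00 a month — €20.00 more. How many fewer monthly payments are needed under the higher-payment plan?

3 fewer payments

Monthly rate r = 12.1%/12 = 1.00833% = 0.0100833.
At €210.00/mo: n = ⌈−ln(1 − rB₀/P)/ln(1+r)⌉ = 35 payments (last €150.11); total interest = total paid − €6,125.00 = €1,165.11.
At €230.00/mo: 32 payments (last €38.50); total interest €1,043.50.
Payments saved = 35 − 32 = 3.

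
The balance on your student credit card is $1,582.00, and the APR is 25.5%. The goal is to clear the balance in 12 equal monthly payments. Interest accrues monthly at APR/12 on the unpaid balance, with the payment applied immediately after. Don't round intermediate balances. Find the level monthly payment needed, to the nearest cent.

$150.74

Monthly rate r = 25.5%/12 = 2.125% = 0.02125.
Level-payment amortization: P = B₀·r / (1 − (1+r)^(−n)) = 1582.00·0.02125 / (1 − 1.02125^(−12)).
Denominator 1 − (1+r)^(−12) = 0.223010472.
P = 33.6175 / 0.223010472 ≈ 150.74.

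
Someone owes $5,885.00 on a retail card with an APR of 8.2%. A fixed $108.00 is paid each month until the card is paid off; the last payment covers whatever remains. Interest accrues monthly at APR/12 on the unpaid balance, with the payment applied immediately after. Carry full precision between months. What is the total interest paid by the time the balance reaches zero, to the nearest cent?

Monthly rate r = 8.2%/12 = 0.683333% = 0.00683333.
Payoff takes n = ⌈−ln(1 − rB₀/P)/ln(1+r)⌉ = ⌈68.395⌉ = 69 payments; the last is $42.78.
Total paid = 68·$108.00 + $42.78 = $7,386.78.
Total interest = total paid − principal = $7,386.78 − $5,885.00 = $1,501.78.

$1,501.78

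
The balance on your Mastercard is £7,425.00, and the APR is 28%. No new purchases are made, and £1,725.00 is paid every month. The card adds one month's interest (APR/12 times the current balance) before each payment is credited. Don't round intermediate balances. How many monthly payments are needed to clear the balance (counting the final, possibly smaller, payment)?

5 months

Monthly rate r = 28%/12 = 2.33333% = 0.0233333.
Recurrence: B ← B·(1+r) − £1,725.00.
Month 1: interest £173.25; balance after payment £5,873.25.
Month 2: interest £137.04; balance after payment £4,285.29.
Month 3: interest £99.99; balance after payment £2,660.28.
Month 4: interest £62.07; balance after payment £997.36.
Month 5: interest £23.27; balance after payment £0.00.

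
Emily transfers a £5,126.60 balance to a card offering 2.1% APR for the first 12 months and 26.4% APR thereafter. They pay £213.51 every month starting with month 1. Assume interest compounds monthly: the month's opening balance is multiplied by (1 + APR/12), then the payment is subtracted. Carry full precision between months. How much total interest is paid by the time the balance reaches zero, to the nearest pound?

Promo months 1–12 at r₀ = 2.1%/12 = 0.00175; months 13+ at r₁ = 26.4%/12 = 0.022.
After month 12: iterate B ← B·(1+r₀) − £213.51 for 12 months → £2,648.38.
Then at r₁ with £213.51/mo: n₂ = −ln(1 − r₁·B/P)/ln(1+r₁) ≈ 14.64 → 15 more payments.
Total paid = 26·£213.51 + £138.02 = £5,689.28; interest = £5,689.28 − £5,126.60 = £562.68.

£563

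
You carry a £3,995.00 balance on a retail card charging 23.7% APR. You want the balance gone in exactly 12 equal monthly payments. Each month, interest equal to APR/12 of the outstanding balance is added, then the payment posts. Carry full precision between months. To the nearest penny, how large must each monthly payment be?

£377.19

Monthly rate r = 23.7%/12 = 1.975% = 0.01975.
Level-payment amortization: P = B₀·r / (1 − (1+r)^(−n)) = 3995.00·0.01975 / (1 − 1.01975^(−12)).
Denominator 1 − (1+r)^(−12) = 0.209184028.
P = 78.9013 / 0.209184028 ≈ 377.19.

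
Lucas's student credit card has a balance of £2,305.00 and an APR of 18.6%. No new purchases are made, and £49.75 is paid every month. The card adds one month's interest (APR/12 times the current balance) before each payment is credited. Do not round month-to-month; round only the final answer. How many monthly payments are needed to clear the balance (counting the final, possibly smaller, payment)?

Monthly rate r = 18.6%/12 = 1.55% = 0.0155.
Recurrence: B ← B·(1+r) − £49.75.
Month 1: interest £35.73; balance after payment £2,290.98.
Month 2: interest £35.51; balance after payment £2,276.74.
Closed form: n = −ln(1 − rB₀/P)/ln(1+r) = −ln(0.28186)/ln(1.0155) ≈ 82.331, so the balance reaches zero during payment 83.

83 payments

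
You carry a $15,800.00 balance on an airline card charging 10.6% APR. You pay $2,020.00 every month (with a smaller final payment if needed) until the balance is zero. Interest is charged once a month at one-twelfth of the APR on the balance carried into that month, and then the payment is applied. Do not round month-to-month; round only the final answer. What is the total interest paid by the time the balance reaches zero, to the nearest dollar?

Monthly rate r = 10.6%/12 = 0.883333% = 0.00883333.
Payoff takes n = ⌈−ln(1 − rB₀/P)/ln(1+r)⌉ = ⌈8.141⌉ = 9 payments; the last is $285.63.
Total paid = 8·$2,020.00 + $285.63 = $16,445.63.
Total interest = total paid − principal = $16,445.63 − $15,800.00 = $645.63.

$646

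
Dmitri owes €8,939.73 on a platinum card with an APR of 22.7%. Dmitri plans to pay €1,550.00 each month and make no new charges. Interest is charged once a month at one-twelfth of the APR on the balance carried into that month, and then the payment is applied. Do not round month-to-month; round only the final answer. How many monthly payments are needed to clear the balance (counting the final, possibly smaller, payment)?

7 payments

Monthly rate r = 22.7%/12 = 1.89167% = 0.0189167.
Recurrence: B ← B·(1+r) − €1,550.00.
Month 1: interest €169.11; balance after payment €7,558.84.
Month 2: interest €142.99; balance after payment €6,151.83.
Closed form: n = −ln(1 − rB₀/P)/ln(1+r) = −ln(0.8909)/ln(1.01892) ≈ 6.165, so the balance reaches zero during payment 7.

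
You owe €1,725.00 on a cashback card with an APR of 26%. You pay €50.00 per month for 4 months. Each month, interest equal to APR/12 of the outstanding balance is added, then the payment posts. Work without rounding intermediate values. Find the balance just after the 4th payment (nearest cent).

Monthly rate r = 26%/12 = 2.16667% = 0.0216667.
Each month: B ← B·(1+r) − €50.00.
Month 1: interest €37.38; balance after payment €1,712.38.
Month 2: interest €37.10; balance after payment €1,699.48.
Month 3: interest €36.82; balance after payment €1,686.30.
Month 4: interest €36.54; balance after payment €1,672.83.

€1,672.83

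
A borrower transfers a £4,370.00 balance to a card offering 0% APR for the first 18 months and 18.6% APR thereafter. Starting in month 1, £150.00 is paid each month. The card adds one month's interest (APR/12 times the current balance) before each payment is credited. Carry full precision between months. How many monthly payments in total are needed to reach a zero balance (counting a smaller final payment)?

31 months

Promo months 1–18 at r₀ = 0%/12 = 0; months 19+ at r₁ = 18.6%/12 = 0.0155.
After month 18 (no interest yet): B = £4,370.00 − 18·£150.00 = £1,670.00.
Then at r₁ with £150.00/mo: n₂ = −ln(1 − r₁·B/P)/ln(1+r₁) ≈ 12.32 → 13 more payments.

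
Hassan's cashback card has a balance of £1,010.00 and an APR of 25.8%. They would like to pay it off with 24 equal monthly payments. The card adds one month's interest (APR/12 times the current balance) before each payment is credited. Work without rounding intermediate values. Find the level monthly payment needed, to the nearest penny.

£54.31

Monthly rate r = 25.8%/12 = 2.15% = 0.0215.
Level-payment amortization: P = B₀·r / (1 − (1+r)^(−n)) = 1010.00·0.0215 / (1 − 1.0215^(−24)).
Denominator 1 − (1+r)^(−24) = 0.399823348.
P = 21.715 / 0.399823348 ≈ 54.31.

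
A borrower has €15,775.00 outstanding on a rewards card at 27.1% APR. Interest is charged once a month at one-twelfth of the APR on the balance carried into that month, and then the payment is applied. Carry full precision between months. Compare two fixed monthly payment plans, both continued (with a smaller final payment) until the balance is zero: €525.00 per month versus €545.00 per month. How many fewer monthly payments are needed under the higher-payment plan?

3 fewer payments

Monthly rate r = 27.1%/12 = 2.25833% = 0.0225833.
At €525.00/mo: n = ⌈−ln(1 − rB₀/P)/ln(1+r)⌉ = 51 payments (last €433.11); total interest = total paid − €15,775.00 = €10,908.11.
At €545.00/mo: 48 payments (last €264.22); total interest €10,104.22.
Payments saved = 51 − 48 = 3.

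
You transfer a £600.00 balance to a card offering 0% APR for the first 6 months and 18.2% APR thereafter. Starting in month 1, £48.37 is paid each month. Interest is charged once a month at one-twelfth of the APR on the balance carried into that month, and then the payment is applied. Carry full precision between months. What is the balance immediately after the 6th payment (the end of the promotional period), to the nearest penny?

Promo months 1–6 at r₀ = 0%/12 = 0; months 7+ at r₁ = 18.2%/12 = 0.0151667.
After month 6 (no interest yet): B = £600.00 − 6·£48.37 = £309.78.

£309.78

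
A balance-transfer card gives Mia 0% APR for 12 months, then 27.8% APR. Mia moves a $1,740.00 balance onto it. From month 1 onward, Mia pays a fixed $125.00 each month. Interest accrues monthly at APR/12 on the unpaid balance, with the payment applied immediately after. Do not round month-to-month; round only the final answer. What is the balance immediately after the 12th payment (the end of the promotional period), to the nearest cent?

Promo months 1–12 at r₀ = 0%/12 = 0; months 13+ at r₁ = 27.8%/12 = 0.0231667.
After month 12 (no interest yet): B = $1,740.00 − 12·$125.00 = $240.00.

$240.00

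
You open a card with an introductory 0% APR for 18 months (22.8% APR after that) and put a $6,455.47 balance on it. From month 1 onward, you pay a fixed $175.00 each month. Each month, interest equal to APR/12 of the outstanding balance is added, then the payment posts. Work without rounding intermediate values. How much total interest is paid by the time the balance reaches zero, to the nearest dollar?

$828

Promo months 1–18 at r₀ = 0%/12 = 0; months 19+ at r₁ = 22.8%/12 = 0.019.
After month 18 (no interest yet): B = $6,455.47 − 18·$175.00 = $3,305.47.
Then at r₁ with $175.00/mo: n₂ = −ln(1 − r₁·B/P)/ln(1+r₁) ≈ 23.62 → 24 more payments.
Total paid = 41·$175.00 + $108.59 = $7,283.59; interest = $7,283.59 − $6,455.47 = $828.12.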